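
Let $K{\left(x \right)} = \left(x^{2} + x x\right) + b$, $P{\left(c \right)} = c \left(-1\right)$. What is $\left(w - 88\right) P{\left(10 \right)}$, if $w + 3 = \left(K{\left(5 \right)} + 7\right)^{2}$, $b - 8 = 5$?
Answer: $-48090$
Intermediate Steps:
$b = 13$ ($b = 8 + 5 = 13$)
$P{\left(c \right)} = - c$
$K{\left(x \right)} = 13 + 2 x^{2}$ ($K{\left(x \right)} = \left(x^{2} + x x\right) + 13 = \left(x^{2} + x^{2}\right) + 13 = 2 x^{2} + 13 = 13 + 2 x^{2}$)
$w = 4897$ ($w = -3 + \left(\left(13 + 2 \cdot 5^{2}\right) + 7\right)^{2} = -3 + \left(\left(13 + 2 \cdot 25\right) + 7\right)^{2} = -3 + \left(\left(13 + 50\right) + 7\right)^{2} = -3 + \left(63 + 7\right)^{2} = -3 + 70^{2} = -3 + 4900 = 4897$)
$\left(w - 88\right) P{\left(10 \right)} = \left(4897 - 88\right) \left(\left(-1\right) 10\right) = 4809 \left(-10\right) = -48090$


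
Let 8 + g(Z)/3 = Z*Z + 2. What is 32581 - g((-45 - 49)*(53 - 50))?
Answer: -205973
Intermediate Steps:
g(Z) = -18 + 3*Z² (g(Z) = -24 + 3*(Z*Z + 2) = -24 + 3*(Z² + 2) = -24 + 3*(2 + Z²) = -24 + (6 + 3*Z²) = -18 + 3*Z²)
32581 - g((-45 - 49)*(53 - 50)) = 32581 - (-18 + 3*((-45 - 49)*(53 - 50))²) = 32581 - (-18 + 3*(-94*3)²) = 32581 - (-18 + 3*(-282)²) = 32581 - (-18 + 3*79524) = 32581 - (-18 + 238572) = 32581 - 1*238554 = 32581 - 238554 = -205973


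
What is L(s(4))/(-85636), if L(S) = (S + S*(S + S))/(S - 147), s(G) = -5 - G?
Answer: 51/4453072 ≈ 1.1453e-5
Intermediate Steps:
L(S) = (S + 2*S²)/(-147 + S) (L(S) = (S + S*(2*S))/(-147 + S) = (S + 2*S²)/(-147 + S))
L(s(4))/(-85636) = ((-5 - 1*4)*(1 + 2*(-5 - 1*4))/(-147 + (-5 - 1*4)))/(-85636) = ((-5 - 4)*(1 + 2*(-5 - 4))/(-147 + (-5 - 4)))*(-1/85636) = -9*(1 + 2*(-9))/(-147 - 9)*(-1/85636) = -9*(1 - 18)/(-156)*(-1/85636) = -9*(-1/156)*(-17)*(-1/85636) = -51/52*(-1/85636) = 51/4453072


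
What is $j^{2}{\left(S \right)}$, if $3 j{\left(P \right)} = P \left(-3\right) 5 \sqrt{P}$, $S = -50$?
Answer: $-3125000$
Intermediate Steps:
$j{\left(P \right)} = - 5 P^{\frac{3}{2}}$ ($j{\left(P \right)} = \frac{P \left(-3\right) 5 \sqrt{P}}{3} = \frac{- 3 P 5 \sqrt{P}}{3} = \frac{\left(-15\right) P^{\frac{3}{2}}}{3} = - 5 P^{\frac{3}{2}}$)
$j^{2}{\left(S \right)} = \left(- 5 \left(-50\right)^{\frac{3}{2}}\right)^{2} = \left(- 5 \left(- 250 i \sqrt{2}\right)\right)^{2} = \left(1250 i \sqrt{2}\right)^{2} = -3125000$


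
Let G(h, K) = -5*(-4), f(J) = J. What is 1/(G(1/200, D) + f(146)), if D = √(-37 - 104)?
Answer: 1/166 ≈ 0.0060241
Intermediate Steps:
D = I*√141 (D = √(-141) = I*√141 ≈ 11.874*I)
G(h, K) = 20
1/(G(1/200, D) + f(146)) = 1/(20 + 146) = 1/166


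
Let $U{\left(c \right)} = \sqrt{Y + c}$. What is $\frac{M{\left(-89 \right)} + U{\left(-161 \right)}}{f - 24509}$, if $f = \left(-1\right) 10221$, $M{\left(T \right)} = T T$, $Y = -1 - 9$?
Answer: $- \frac{7921}{34730} - \frac{3 i \sqrt{19}}{34730} \approx -0.22807 - 0.00037652 i$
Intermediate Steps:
$Y = -10$ ($Y = -1 - 9 = -10$)
$U{\left(c \right)} = \sqrt{-10 + c}$
$M{\left(T \right)} = T^{2}$
$f = -10221$
$\frac{M{\left(-89 \right)} + U{\left(-161 \right)}}{f - 24509} = \frac{\left(-89\right)^{2} + \sqrt{-10 - 161}}{-10221 - 24509} = \frac{7921 + \sqrt{-171}}{-34730} = \left(7921 + 3 i \sqrt{19}\right) \left(- \frac{1}{34730}\right) = - \frac{7921}{34730} - \frac{3 i \sqrt{19}}{34730}$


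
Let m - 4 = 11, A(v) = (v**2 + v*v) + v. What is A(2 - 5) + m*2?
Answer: 45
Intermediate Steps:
A(v) = v + 2*v**2 (A(v) = (v**2 + v**2) + v = 2*v**2 + v = v + 2*v**2)
m = 15 (m = 4 + 11 = 15)
A(2 - 5) + m*2 = (2 - 5)*(1 + 2*(2 - 5)) + 15*2 = -3*(1 + 2*(-3)) + 30 = -3*(1 - 6) + 30 = -3*(-5) + 30 = 15 + 30 = 45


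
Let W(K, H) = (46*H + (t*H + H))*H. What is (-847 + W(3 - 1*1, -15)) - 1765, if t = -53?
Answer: -3962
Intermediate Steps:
W(K, H) = -6*H**2 (W(K, H) = (46*H + (-53*H + H))*H = (46*H - 52*H)*H = (-6*H)*H = -6*H**2)
(-847 + W(3 - 1*1, -15)) - 1765 = (-847 - 6*(-15)**2) - 1765 = (-847 - 6*225) - 1765 = (-847 - 1350) - 1765 = -2197 - 1765 = -3962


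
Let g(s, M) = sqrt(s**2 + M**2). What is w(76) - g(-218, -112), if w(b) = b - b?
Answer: -2*sqrt(15017) ≈ -245.09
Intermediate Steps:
w(b) = 0
g(s, M) = sqrt(M**2 + s**2)
w(76) - g(-218, -112) = 0 - sqrt((-112)**2 + (-218)**2) = 0 - sqrt(12544 + 47524) = 0 - sqrt(60068) = 0 - 2*sqrt(15017) = -2*sqrt(15017)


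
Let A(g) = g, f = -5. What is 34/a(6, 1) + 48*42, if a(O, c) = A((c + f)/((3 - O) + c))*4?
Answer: 8081/4 ≈ 2020.3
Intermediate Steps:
a(O, c) = 4*(-5 + c)/(3 + c - O) (a(O, c) = ((c - 5)/((3 - O) + c))*4 = ((-5 + c)/(3 + c - O))*4 = 4*(-5 + c)/(3 + c - O))
34/a(6, 1) + 48*42 = 34/((4*(-5 + 1)/(3 + 1 - 1*6))) + 48*42 = 34/((4*(-4)/(3 + 1 - 6))) + 2016 = 34/((4*(-4)/(-2))) + 2016 = 34/((4*(-½)*(-4))) + 2016 = 34/8 + 2016 = 34*(⅛) + 2016 = 17/4 + 2016 = 8081/4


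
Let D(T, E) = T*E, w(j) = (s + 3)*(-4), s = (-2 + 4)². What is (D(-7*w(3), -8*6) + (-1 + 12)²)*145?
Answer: -1346615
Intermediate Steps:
s = 4 (s = 2² = 4)
w(j) = -28 (w(j) = (4 + 3)*(-4) = 7*(-4) = -28)
D(T, E) = E*T
(D(-7*w(3), -8*6) + (-1 + 12)²)*145 = ((-8*6)*(-7*(-28)) + (-1 + 12)²)*145 = (-48*196 + 11²)*145 = (-9408 + 121)*145 = -9287*145 = -1346615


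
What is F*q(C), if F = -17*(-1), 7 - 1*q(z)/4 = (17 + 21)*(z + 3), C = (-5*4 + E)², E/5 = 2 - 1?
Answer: -588676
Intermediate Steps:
E = 5 (E = 5*(2 - 1) = 5*1 = 5)
C = 225 (C = (-5*4 + 5)² = (-20 + 5)² = (-15)² = 225)
q(z) = -428 - 152*z (q(z) = 28 - 4*(17 + 21)*(z + 3) = 28 - 152*(3 + z) = 28 - 4*(114 + 38*z) = 28 + (-456 - 152*z) = -428 - 152*z)
F = 17
F*q(C) = 17*(-428 - 152*225) = 17*(-428 - 34200) = 17*(-34628) = -588676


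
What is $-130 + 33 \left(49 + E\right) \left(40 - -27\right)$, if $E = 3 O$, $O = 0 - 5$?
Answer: $75044$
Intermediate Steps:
$O = -5$ ($O = 0 - 5 = -5$)
$E = -15$ ($E = 3 \left(-5\right) = -15$)
$-130 + 33 \left(49 + E\right) \left(40 - -27\right) = -130 + 33 \left(49 - 15\right) \left(40 - -27\right) = -130 + 33 \cdot 34 \left(40 + 27\right) = -130 + 33 \cdot 34 \cdot 67 = -130 + 33 \cdot 2278 = -130 + 75174 = 75044$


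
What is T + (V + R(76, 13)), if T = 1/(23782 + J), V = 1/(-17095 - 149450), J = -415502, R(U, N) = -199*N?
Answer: -33754662540413/13047801480 ≈ -2587.0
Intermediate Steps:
V = -1/166545 (V = 1/(-166545) = -1/166545 ≈ -6.0044e-6)
T = -1/391720 (T = 1/(23782 - 415502) = 1/(-391720) = -1/391720 ≈ -2.5528e-6)
T + (V + R(76, 13)) = -1/391720 + (-1/166545 - 199*13) = -1/391720 + (-1/166545 - 2587) = -1/391720 - 430851916/166545 = -33754662540413/13047801480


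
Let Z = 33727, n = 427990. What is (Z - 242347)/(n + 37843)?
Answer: -208620/465833 ≈ -0.44784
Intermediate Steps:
(Z - 242347)/(n + 37843) = (33727 - 242347)/(427990 + 37843) = -208620/465833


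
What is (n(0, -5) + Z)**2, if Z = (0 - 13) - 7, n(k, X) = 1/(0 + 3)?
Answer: 3481/9 ≈ 386.78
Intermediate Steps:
n(k, X) = 1/3
Z = -20 (Z = -13 - 7 = -20)
(n(0, -5) + Z)**2 = (1/3 - 20)**2 = (-59/3)**2 = 3481/9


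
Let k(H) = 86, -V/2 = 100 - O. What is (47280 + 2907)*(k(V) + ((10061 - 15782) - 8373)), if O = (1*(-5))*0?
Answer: -703019496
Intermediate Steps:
O = 0 (O = -5*0 = 0)
V = -200 (V = -2*(100 - 1*0) = -2*(100 + 0) = -2*100 = -200)
(47280 + 2907)*(k(V) + ((10061 - 15782) - 8373)) = (47280 + 2907)*(86 + ((10061 - 15782) - 8373)) = 50187*(86 + (-5721 - 8373)) = 50187*(86 - 14094) = 50187*(-14008) = -703019496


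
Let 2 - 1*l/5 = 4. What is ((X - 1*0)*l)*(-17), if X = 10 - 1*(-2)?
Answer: 2040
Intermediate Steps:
l = -10 (l = 10 - 5*4 = 10 - 20 = -10)
X = 12 (X = 10 + 2 = 12)
((X - 1*0)*l)*(-17) = ((12 - 1*0)*(-10))*(-17) = ((12 + 0)*(-10))*(-17) = (12*(-10))*(-17) = -120*(-17) = 2040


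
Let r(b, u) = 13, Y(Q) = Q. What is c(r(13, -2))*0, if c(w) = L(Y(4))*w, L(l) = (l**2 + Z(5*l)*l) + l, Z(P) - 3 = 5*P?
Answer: 0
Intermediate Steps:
Z(P) = 3 + 5*P
L(l) = l + l**2 + l*(3 + 25*l) (L(l) = (l**2 + (3 + 5*(5*l))*l) + l = (l**2 + (3 + 25*l)*l) + l = (l**2 + l*(3 + 25*l)) + l = l + l**2 + l*(3 + 25*l))
c(w) = 432*w (c(w) = (2*4*(2 + 13*4))*w = (2*4*(2 + 52))*w = (2*4*54)*w = 432*w)
c(r(13, -2))*0 = (432*13)*0 = 5616*0 = 0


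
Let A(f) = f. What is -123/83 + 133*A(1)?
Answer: 10916/83 ≈ 131.52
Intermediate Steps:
-123/83 + 133*A(1) = -123/83 + 133*1 = -123*1/83 + 133 = -123/83 + 133 = 10916/83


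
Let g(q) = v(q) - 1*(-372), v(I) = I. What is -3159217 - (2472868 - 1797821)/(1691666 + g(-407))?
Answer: -5344230087974/1691631 ≈ -3.1592e+6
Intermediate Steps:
g(q) = 372 + q (g(q) = q - 1*(-372) = q + 372 = 372 + q)
-3159217 - (2472868 - 1797821)/(1691666 + g(-407)) = -3159217 - (2472868 - 1797821)/(1691666 + (372 - 407)) = -3159217 - 675047/(1691666 - 35) = -3159217 - 675047/1691631 = -5344230087974/1691631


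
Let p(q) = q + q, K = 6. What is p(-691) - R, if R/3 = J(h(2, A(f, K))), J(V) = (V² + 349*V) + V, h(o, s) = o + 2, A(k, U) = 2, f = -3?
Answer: -5630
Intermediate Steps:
p(q) = 2*q
h(o, s) = 2 + o
J(V) = V² + 350*V
R = 4248 (R = 3*((2 + 2)*(350 + (2 + 2))) = 3*(4*(350 + 4)) = 3*(4*354) = 3*1416 = 4248)
p(-691) - R = 2*(-691) - 1*4248 = -1382 - 4248 = -5630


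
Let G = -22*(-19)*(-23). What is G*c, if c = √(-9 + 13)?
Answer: -19228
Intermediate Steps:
G = -9614 (G = 418*(-23) = -9614)
c = 2 (c = √4 = 2)
G*c = -9614*2 = -19228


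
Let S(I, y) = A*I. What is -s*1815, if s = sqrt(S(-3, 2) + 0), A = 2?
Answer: -1815*I*sqrt(6) ≈ -4445.8*I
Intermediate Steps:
S(I, y) = 2*I
s = I*sqrt(6) (s = sqrt(2*(-3) + 0) = sqrt(-6 + 0) = sqrt(-6) = I*sqrt(6) ≈ 2.4495*I)
-s*1815 = -I*sqrt(6)*1815 = -1815*I*sqrt(6)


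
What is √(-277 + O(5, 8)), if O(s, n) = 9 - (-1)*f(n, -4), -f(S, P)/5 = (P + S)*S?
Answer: 2*I*√107 ≈ 20.688*I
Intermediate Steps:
f(S, P) = -5*S*(P + S) (f(S, P) = -5*(P + S)*S = -5*S*(P + S))
O(s, n) = 9 - 5*n*(-4 + n) (O(s, n) = 9 - (-1)*(-5*n*(-4 + n)) = 9 - 5*n*(-4 + n))
√(-277 + O(5, 8)) = √(-277 + (9 - 5*8*(-4 + 8))) = √(-277 + (9 - 5*8*4)) = √(-277 + (9 - 160)) = √(-277 - 151) = √(-428) = 2*I*√107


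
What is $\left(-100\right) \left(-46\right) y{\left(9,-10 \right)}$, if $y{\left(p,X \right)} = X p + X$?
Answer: $-460000$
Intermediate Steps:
$y{\left(p,X \right)} = X + X p$
$\left(-100\right) \left(-46\right) y{\left(9,-10 \right)} = \left(-100\right) \left(-46\right) \left(- 10 \left(1 + 9\right)\right) = 4600 \left(\left(-10\right) 10\right) = 4600 \left(-100\right) = -460000$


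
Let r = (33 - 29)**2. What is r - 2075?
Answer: -2059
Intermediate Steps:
r = 16 (r = 4**2 = 16)
r - 2075 = 16 - 2075 = -2059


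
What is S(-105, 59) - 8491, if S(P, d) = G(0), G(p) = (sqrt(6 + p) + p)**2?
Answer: -8485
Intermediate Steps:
G(p) = (p + sqrt(6 + p))**2
S(P, d) = 6 (S(P, d) = (0 + sqrt(6 + 0))**2 = (0 + sqrt(6))**2 = (sqrt(6))**2 = 6)
S(-105, 59) - 8491 = 6 - 8491 = -8485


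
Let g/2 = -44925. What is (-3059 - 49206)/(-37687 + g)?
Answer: 52265/127537 ≈ 0.40980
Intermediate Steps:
g = -89850 (g = 2*(-44925) = -89850)
(-3059 - 49206)/(-37687 + g) = (-3059 - 49206)/(-37687 - 89850) = -52265/(-127537) = -52265*(-1/127537) = 52265/127537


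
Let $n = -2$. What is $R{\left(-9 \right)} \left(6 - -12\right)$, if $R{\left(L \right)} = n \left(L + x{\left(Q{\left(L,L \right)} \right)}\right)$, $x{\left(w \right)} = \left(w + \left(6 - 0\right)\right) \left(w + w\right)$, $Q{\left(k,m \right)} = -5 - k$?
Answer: $-2556$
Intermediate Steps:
$x{\left(w \right)} = 2 w \left(6 + w\right)$ ($x{\left(w \right)} = \left(w + \left(6 + 0\right)\right) 2 w = \left(w + 6\right) 2 w = \left(6 + w\right) 2 w = 2 w \left(6 + w\right)$)
$R{\left(L \right)} = - 2 L - 4 \left(1 - L\right) \left(-5 - L\right)$ ($R{\left(L \right)} = - 2 \left(L + 2 \left(-5 - L\right) \left(6 - \left(5 + L\right)\right)\right) = - 2 \left(L + 2 \left(-5 - L\right) \left(1 - L\right)\right) = - 2 \left(L + 2 \left(1 - L\right) \left(-5 - L\right)\right) = - 2 L - 4 \left(1 - L\right) \left(-5 - L\right)$)
$R{\left(-9 \right)} \left(6 - -12\right) = \left(20 - -162 - 4 \left(-9\right)^{2}\right) \left(6 - -12\right) = \left(20 + 162 - 324\right) \left(6 + 12\right) = \left(20 + 162 - 324\right) 18 = \left(-142\right) 18 = -2556$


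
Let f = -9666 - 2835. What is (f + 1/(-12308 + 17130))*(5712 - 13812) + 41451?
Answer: 244233213411/2411 ≈ 1.0130e+8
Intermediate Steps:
f = -12501
(f + 1/(-12308 + 17130))*(5712 - 13812) + 41451 = (-12501 + 1/(-12308 + 17130))*(5712 - 13812) + 41451 = (-12501 + 1/4822)*(-8100) + 41451 = -60279821/4822*(-8100) + 41451 = 244133275050/2411 + 41451 = 244233213411/2411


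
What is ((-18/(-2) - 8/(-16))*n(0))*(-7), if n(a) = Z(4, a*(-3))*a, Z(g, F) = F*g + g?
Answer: 0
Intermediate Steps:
Z(g, F) = g + F*g
n(a) = a*(4 - 12*a) (n(a) = (4*(1 + a*(-3)))*a = (4*(1 - 3*a))*a = (4 - 12*a)*a = a*(4 - 12*a))
((-18/(-2) - 8/(-16))*n(0))*(-7) = ((-18/(-2) - 8/(-16))*(4*0*(1 - 3*0)))*(-7) = ((-18*(-½) - 8*(-1/16))*(4*0*(1 + 0)))*(-7) = ((9 + ½)*(4*0*1))*(-7) = ((19/2)*0)*(-7) = 0*(-7) = 0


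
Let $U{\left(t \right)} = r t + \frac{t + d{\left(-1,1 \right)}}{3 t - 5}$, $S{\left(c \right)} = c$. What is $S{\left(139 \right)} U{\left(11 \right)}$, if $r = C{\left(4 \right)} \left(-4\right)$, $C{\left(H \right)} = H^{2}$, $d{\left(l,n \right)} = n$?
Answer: $- \frac{684575}{7} \approx -97796.0$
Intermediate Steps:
$r = -64$ ($r = 4^{2} \left(-4\right) = 16 \left(-4\right) = -64$)
$U{\left(t \right)} = - 64 t + \frac{1 + t}{-5 + 3 t}$ ($U{\left(t \right)} = - 64 t + \frac{t + 1}{3 t - 5} = - 64 t + \frac{1 + t}{-5 + 3 t}$)
$S{\left(139 \right)} U{\left(11 \right)} = 139 \frac{1 - 192 \cdot 11^{2} + 321 \cdot 11}{-5 + 3 \cdot 11} = 139 \frac{1 - 23232 + 3531}{-5 + 33} = 139 \frac{1 - 23232 + 3531}{28} = 139 \cdot \frac{1}{28} \left(-19700\right) = 139 \left(- \frac{4925}{7}\right) = - \frac{684575}{7}$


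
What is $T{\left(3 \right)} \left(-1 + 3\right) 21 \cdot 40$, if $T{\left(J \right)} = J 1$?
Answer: $5040$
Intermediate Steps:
$T{\left(J \right)} = J$
$T{\left(3 \right)} \left(-1 + 3\right) 21 \cdot 40 = 3 \left(-1 + 3\right) 21 \cdot 40 = 3 \cdot 2 \cdot 21 \cdot 40 = 6 \cdot 21 \cdot 40 = 126 \cdot 40 = 5040$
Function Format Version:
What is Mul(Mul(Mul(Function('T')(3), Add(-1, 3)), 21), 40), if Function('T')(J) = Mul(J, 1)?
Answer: 5040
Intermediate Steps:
Function('T')(J) = J
Mul(Mul(Mul(Function('T')(3), Add(-1, 3)), 21), 40) = Mul(Mul(Mul(3, Add(-1, 3)), 21), 40) = Mul(Mul(Mul(3, 2), 21), 40) = Mul(Mul(6, 21), 40) = Mul(126, 40) = 5040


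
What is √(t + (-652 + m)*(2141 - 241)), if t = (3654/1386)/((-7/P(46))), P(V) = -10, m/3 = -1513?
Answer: I*√58477111770/77 ≈ 3140.5*I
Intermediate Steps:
m = -4539 (m = 3*(-1513) = -4539)
t = 290/77 (t = (3654/1386)/((-7/(-10))) = (3654*(1/1386))/((-7*(-⅒))) = 29/(11*(7/10)) = (29/11)*(10/7) = 290/77 ≈ 3.7662)
√(t + (-652 + m)*(2141 - 241)) = √(290/77 + (-652 - 4539)*(2141 - 241)) = √(290/77 - 5191*1900) = √(290/77 - 9862900) = √(-759443010/77) = I*√58477111770/77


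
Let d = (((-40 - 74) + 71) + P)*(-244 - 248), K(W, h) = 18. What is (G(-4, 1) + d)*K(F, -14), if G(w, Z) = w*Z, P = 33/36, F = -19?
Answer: 372618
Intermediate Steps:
P = 11/12 (P = 33*(1/36) = 11/12 ≈ 0.91667)
G(w, Z) = Z*w
d = 20705 (d = (((-40 - 74) + 71) + 11/12)*(-244 - 248) = ((-114 + 71) + 11/12)*(-492) = (-43 + 11/12)*(-492) = -505/12*(-492) = 20705)
(G(-4, 1) + d)*K(F, -14) = (1*(-4) + 20705)*18 = (-4 + 20705)*18 = 20701*18 = 372618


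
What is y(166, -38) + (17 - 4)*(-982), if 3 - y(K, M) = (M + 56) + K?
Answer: -12947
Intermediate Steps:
y(K, M) = -53 - K - M (y(K, M) = 3 - ((M + 56) + K) = 3 - ((56 + M) + K) = 3 - (56 + K + M) = 3 + (-56 - K - M) = -53 - K - M)
y(166, -38) + (17 - 4)*(-982) = (-53 - 1*166 - 1*(-38)) + (17 - 4)*(-982) = (-53 - 166 + 38) + 13*(-982) = -181 - 12766 = -12947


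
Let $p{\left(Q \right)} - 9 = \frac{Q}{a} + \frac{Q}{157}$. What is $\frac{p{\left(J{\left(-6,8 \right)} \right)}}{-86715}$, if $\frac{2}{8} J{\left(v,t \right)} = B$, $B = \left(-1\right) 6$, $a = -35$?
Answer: $- \frac{17461}{158832975} \approx -0.00010993$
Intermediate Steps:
$B = -6$
$J{\left(v,t \right)} = -24$ ($J{\left(v,t \right)} = 4 \left(-6\right) = -24$)
$p{\left(Q \right)} = 9 - \frac{122 Q}{5495}$ ($p{\left(Q \right)} = 9 + \left(\frac{Q}{-35} + \frac{Q}{157}\right) = 9 + \left(Q \left(- \frac{1}{35}\right) + Q \frac{1}{157}\right) = 9 + \left(- \frac{Q}{35} + \frac{Q}{157}\right) = 9 - \frac{122 Q}{5495}$)
$\frac{p{\left(J{\left(-6,8 \right)} \right)}}{-86715} = \frac{9 - - \frac{2928}{5495}}{-86715} = \left(9 + \frac{2928}{5495}\right) \left(- \frac{1}{86715}\right) = \frac{52383}{5495} \left(- \frac{1}{86715}\right) = - \frac{17461}{158832975}$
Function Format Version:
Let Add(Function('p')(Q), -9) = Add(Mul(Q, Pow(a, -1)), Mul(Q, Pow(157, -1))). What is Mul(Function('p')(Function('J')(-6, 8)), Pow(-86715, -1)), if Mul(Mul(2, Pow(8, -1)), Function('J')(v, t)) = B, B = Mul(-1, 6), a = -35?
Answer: Rational(-17461, 158832975) ≈ -0.00010993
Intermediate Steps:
B = -6
Function('J')(v, t) = -24 (Function('J')(v, t) = Mul(4, -6) = -24)
Function('p')(Q) = Add(9, Mul(Rational(-122, 5495), Q)) (Function('p')(Q) = Add(9, Add(Mul(Q, Pow(-35, -1)), Mul(Q, Pow(157, -1)))) = Add(9, Add(Mul(Q, Rational(-1, 35)), Mul(Q, Rational(1, 157)))) = Add(9, Add(Mul(Rational(-1, 35), Q), Mul(Rational(1, 157), Q))) = Add(9, Mul(Rational(-122, 5495), Q)))
Mul(Function('p')(Function('J')(-6, 8)), Pow(-86715, -1)) = Mul(Add(9, Mul(Rational(-122, 5495), -24)), Pow(-86715, -1)) = Mul(Add(9, Rational(2928, 5495)), Rational(-1, 86715)) = Mul(Rational(52383, 5495), Rational(-1, 86715)) = Rational(-17461, 158832975)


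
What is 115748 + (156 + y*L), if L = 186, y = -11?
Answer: 113858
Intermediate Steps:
115748 + (156 + y*L) = 115748 + (156 - 11*186) = 115748 + (156 - 2046) = 115748 - 1890 = 113858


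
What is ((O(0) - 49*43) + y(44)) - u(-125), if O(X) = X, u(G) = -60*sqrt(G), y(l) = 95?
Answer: -2012 + 300*I*sqrt(5) ≈ -2012.0 + 670.82*I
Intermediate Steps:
((O(0) - 49*43) + y(44)) - u(-125) = ((0 - 49*43) + 95) - (-60)*sqrt(-125) = ((0 - 2107) + 95) - (-60)*5*I*sqrt(5) = (-2107 + 95) - (-300)*I*sqrt(5) = -2012 + 300*I*sqrt(5)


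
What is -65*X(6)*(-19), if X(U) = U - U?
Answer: 0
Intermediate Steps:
X(U) = 0
-65*X(6)*(-19) = -65*0*(-19) = 0*(-19) = 0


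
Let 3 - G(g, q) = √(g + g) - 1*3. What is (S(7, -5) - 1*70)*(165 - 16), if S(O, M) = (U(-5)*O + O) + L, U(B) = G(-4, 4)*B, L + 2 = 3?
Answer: -40528 + 10430*I*√2 ≈ -40528.0 + 14750.0*I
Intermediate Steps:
L = 1 (L = -2 + 3 = 1)
G(g, q) = 6 - √2*√g (G(g, q) = 3 - (√(g + g) - 1*3) = 3 - (√(2*g) - 3) = 3 - (√2*√g - 3) = 3 - (-3 + √2*√g) = 3 + (3 - √2*√g) = 6 - √2*√g)
U(B) = B*(6 - 2*I*√2) (U(B) = (6 - √2*√(-4))*B = (6 - √2*2*I)*B = (6 - 2*I*√2)*B = B*(6 - 2*I*√2))
S(O, M) = 1 + O + O*(-30 + 10*I*√2) (S(O, M) = ((2*(-5)*(3 - I*√2))*O + O) + 1 = ((-30 + 10*I*√2)*O + O) + 1 = (O*(-30 + 10*I*√2) + O) + 1 = (O + O*(-30 + 10*I*√2)) + 1 = 1 + O + O*(-30 + 10*I*√2))
(S(7, -5) - 1*70)*(165 - 16) = ((1 + 7 + 10*7*(-3 + I*√2)) - 1*70)*(165 - 16) = ((1 + 7 + (-210 + 70*I*√2)) - 70)*149 = ((-202 + 70*I*√2) - 70)*149 = (-272 + 70*I*√2)*149 = -40528 + 10430*I*√2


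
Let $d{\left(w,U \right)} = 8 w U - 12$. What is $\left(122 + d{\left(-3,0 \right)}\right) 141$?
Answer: $15510$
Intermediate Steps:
$d{\left(w,U \right)} = -12 + 8 U w$ ($d{\left(w,U \right)} = 8 U w - 12 = -12 + 8 U w$)
$\left(122 + d{\left(-3,0 \right)}\right) 141 = \left(122 - \left(12 + 0 \left(-3\right)\right)\right) 141 = \left(122 + \left(-12 + 0\right)\right) 141 = \left(122 - 12\right) 141 = 110 \cdot 141 = 15510$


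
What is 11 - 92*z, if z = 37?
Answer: -3393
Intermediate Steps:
11 - 92*z = 11 - 92*37 = 11 - 3404 = -3393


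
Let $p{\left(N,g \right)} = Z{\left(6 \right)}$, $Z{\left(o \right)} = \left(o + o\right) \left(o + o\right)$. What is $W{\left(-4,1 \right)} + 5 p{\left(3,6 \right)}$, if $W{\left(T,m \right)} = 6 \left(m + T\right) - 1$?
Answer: $701$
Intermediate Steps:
$Z{\left(o \right)} = 4 o^{2}$ ($Z{\left(o \right)} = 2 o 2 o = 4 o^{2}$)
$p{\left(N,g \right)} = 144$ ($p{\left(N,g \right)} = 4 \cdot 6^{2} = 4 \cdot 36 = 144$)
$W{\left(T,m \right)} = -1 + 6 T + 6 m$ ($W{\left(T,m \right)} = 6 \left(T + m\right) - 1 = \left(6 T + 6 m\right) - 1 = -1 + 6 T + 6 m$)
$W{\left(-4,1 \right)} + 5 p{\left(3,6 \right)} = \left(-1 + 6 \left(-4\right) + 6 \cdot 1\right) + 5 \cdot 144 = \left(-1 - 24 + 6\right) + 720 = -19 + 720 = 701$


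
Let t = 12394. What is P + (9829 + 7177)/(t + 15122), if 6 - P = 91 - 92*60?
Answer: 74783233/13758 ≈ 5435.6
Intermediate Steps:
P = 5435 (P = 6 - (91 - 92*60) = 6 - (91 - 5520) = 6 - 1*(-5429) = 6 + 5429 = 5435)
P + (9829 + 7177)/(t + 15122) = 5435 + (9829 + 7177)/(12394 + 15122) = 5435 + 17006/27516 = 5435 + 17006*(1/27516) = 5435 + 8503/13758 = 74783233/13758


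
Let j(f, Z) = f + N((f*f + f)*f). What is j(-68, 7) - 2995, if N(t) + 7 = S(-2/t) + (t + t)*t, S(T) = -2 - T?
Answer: 29735680200577023/154904 ≈ 1.9196e+11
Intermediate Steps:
N(t) = -9 + 2/t + 2*t² (N(t) = -7 + ((-2 - (-2)/t) + (t + t)*t) = -7 + ((-2 + 2/t) + (2*t)*t) = -7 + ((-2 + 2/t) + 2*t²) = -7 + (-2 + 2/t + 2*t²) = -9 + 2/t + 2*t²)
j(f, Z) = -9 + f + 2/(f*(f + f²)) + 2*f²*(f + f²)² (j(f, Z) = f + (-9 + 2/(((f*f + f)*f)) + 2*((f*f + f)*f)²) = f + (-9 + 2/(((f² + f)*f)) + 2*((f² + f)*f)²) = f + (-9 + 2/(((f + f²)*f)) + 2*((f + f²)*f)²) = f + (-9 + 2/((f*(f + f²))) + 2*(f*(f + f²))²) = f + (-9 + 2*(1/(f*(f + f²))) + 2*(f²*(f + f²)²)) = f + (-9 + 2/(f*(f + f²)) + 2*f²*(f + f²)²) = -9 + f + 2/(f*(f + f²)) + 2*f²*(f + f²)²)
j(-68, 7) - 2995 = (2 + (-68)²*(1 - 68)*(-9 - 68 + 2*(-68)⁴*(1 - 68)²))/((-68)²*(1 - 68)) - 2995 = (1/4624)*(2 + 4624*(-67)*(-9 - 68 + 2*21381376*(-67)²))/(-67) - 2995 = (1/4624)*(-1/67)*(2 + 4624*(-67)*(-9 - 68 + 2*21381376*4489)) - 2995 = (1/4624)*(-1/67)*(2 + 4624*(-67)*(-9 - 68 + 191961993728)) - 2995 = (1/4624)*(-1/67)*(2 + 4624*(-67)*191961993651) - 2995 = (1/4624)*(-1/67)*(2 - 59471361329029008) - 2995 = (1/4624)*(-1/67)*(-59471361329029006) - 2995 = 29735680664514503/154904 - 2995 = 29735680200577023/154904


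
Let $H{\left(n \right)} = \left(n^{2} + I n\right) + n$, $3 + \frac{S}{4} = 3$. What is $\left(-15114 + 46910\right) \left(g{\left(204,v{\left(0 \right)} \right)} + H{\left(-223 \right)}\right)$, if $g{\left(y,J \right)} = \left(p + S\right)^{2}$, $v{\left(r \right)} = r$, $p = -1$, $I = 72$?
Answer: $1063607996$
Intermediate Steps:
$S = 0$ ($S = -12 + 4 \cdot 3 = -12 + 12 = 0$)
$H{\left(n \right)} = n^{2} + 73 n$ ($H{\left(n \right)} = \left(n^{2} + 72 n\right) + n = n^{2} + 73 n$)
$g{\left(y,J \right)} = 1$ ($g{\left(y,J \right)} = \left(-1 + 0\right)^{2} = \left(-1\right)^{2} = 1$)
$\left(-15114 + 46910\right) \left(g{\left(204,v{\left(0 \right)} \right)} + H{\left(-223 \right)}\right) = \left(-15114 + 46910\right) \left(1 - 223 \left(73 - 223\right)\right) = 31796 \left(1 - -33450\right) = 31796 \left(1 + 33450\right) = 31796 \cdot 33451 = 1063607996$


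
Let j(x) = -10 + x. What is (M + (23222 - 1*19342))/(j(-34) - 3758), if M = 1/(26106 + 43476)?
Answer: -269978161/264550764 ≈ -1.0205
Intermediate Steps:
M = 1/69582 ≈ 1.4372e-5
(M + (23222 - 1*19342))/(j(-34) - 3758) = (1/69582 + (23222 - 1*19342))/((-10 - 34) - 3758) = (1/69582 + (23222 - 19342))/(-44 - 3758) = (1/69582 + 3880)/(-3802) = (269978161/69582)*(-1/3802) = -269978161/264550764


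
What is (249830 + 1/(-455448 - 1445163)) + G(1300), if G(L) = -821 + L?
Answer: 475740038798/1900611 ≈ 2.5031e+5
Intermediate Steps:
(249830 + 1/(-455448 - 1445163)) + G(1300) = (249830 + 1/(-455448 - 1445163)) + (-821 + 1300) = (249830 + 1/(-1900611)) + 479 = (249830 - 1/1900611) + 479 = 474829646129/1900611 + 479 = 475740038798/1900611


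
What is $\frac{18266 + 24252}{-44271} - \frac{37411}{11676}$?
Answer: $- \frac{717554183}{172302732} \approx -4.1645$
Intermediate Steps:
$\frac{18266 + 24252}{-44271} - \frac{37411}{11676} = 42518 \left(- \frac{1}{44271}\right) - \frac{37411}{11676} = - \frac{42518}{44271} - \frac{37411}{11676} = - \frac{717554183}{172302732}$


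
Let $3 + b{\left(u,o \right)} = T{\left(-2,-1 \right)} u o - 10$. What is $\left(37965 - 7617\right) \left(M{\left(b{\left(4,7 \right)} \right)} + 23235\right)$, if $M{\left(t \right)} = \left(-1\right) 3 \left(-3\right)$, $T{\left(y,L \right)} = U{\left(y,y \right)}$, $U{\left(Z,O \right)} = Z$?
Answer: $705408912$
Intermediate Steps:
$T{\left(y,L \right)} = y$
$b{\left(u,o \right)} = -13 - 2 o u$ ($b{\left(u,o \right)} = -3 + \left(- 2 u o - 10\right) = -3 - \left(10 + 2 o u\right) = -13 - 2 o u$)
$M{\left(t \right)} = 9$ ($M{\left(t \right)} = \left(-3\right) \left(-3\right) = 9$)
$\left(37965 - 7617\right) \left(M{\left(b{\left(4,7 \right)} \right)} + 23235\right) = \left(37965 - 7617\right) \left(9 + 23235\right) = 30348 \cdot 23244 = 705408912$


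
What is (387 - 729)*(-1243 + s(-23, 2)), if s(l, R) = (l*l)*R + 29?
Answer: 53352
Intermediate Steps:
s(l, R) = 29 + R*l² (s(l, R) = l²*R + 29 = R*l² + 29 = 29 + R*l²)
(387 - 729)*(-1243 + s(-23, 2)) = (387 - 729)*(-1243 + (29 + 2*(-23)²)) = -342*(-1243 + (29 + 2*529)) = -342*(-1243 + (29 + 1058)) = -342*(-1243 + 1087) = -342*(-156) = 53352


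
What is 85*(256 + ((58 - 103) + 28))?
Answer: 20315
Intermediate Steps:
85*(256 + ((58 - 103) + 28)) = 85*(256 + (-45 + 28)) = 85*(256 - 17) = 85*239 = 20315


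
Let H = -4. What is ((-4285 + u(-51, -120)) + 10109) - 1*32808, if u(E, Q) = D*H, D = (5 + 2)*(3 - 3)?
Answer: -26984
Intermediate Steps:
D = 0 (D = 7*0 = 0)
u(E, Q) = 0 (u(E, Q) = 0*(-4) = 0)
((-4285 + u(-51, -120)) + 10109) - 1*32808 = ((-4285 + 0) + 10109) - 1*32808 = (-4285 + 10109) - 32808 = 5824 - 32808 = -26984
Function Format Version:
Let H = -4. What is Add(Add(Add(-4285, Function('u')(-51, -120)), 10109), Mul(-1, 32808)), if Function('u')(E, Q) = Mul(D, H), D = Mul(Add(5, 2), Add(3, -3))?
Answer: -26984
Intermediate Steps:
D = 0 (D = Mul(7, 0) = 0)
Function('u')(E, Q) = 0 (Function('u')(E, Q) = Mul(0, -4) = 0)
Add(Add(Add(-4285, Function('u')(-51, -120)), 10109), Mul(-1, 32808)) = Add(Add(Add(-4285, 0), 10109), Mul(-1, 32808)) = Add(Add(-4285, 10109), -32808) = Add(5824, -32808) = -26984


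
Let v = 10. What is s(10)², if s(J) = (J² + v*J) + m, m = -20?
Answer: 32400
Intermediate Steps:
s(J) = -20 + J² + 10*J (s(J) = (J² + 10*J) - 20 = -20 + J² + 10*J)
s(10)² = (-20 + 10² + 10*10)² = (-20 + 100 + 100)² = 180² = 32400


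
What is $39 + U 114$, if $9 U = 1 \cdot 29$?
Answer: $\frac{1219}{3} \approx 406.33$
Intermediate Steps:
$U = \frac{29}{9}$ ($U = \frac{1 \cdot 29}{9} = \frac{1}{9} \cdot 29 = \frac{29}{9} \approx 3.2222$)
$39 + U 114 = 39 + \frac{29}{9} \cdot 114 = 39 + \frac{1102}{3} = \frac{1219}{3}$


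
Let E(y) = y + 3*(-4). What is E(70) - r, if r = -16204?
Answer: 16262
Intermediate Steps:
E(y) = -12 + y (E(y) = y - 12 = -12 + y)
E(70) - r = (-12 + 70) - 1*(-16204) = 58 + 16204 = 16262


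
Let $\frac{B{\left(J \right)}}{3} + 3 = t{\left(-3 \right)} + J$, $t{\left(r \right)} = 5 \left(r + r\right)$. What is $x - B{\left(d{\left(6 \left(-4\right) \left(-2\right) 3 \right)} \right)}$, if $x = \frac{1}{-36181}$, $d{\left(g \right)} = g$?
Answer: $- \frac{12048274}{36181} \approx -333.0$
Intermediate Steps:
$t{\left(r \right)} = 10 r$ ($t{\left(r \right)} = 5 \cdot 2 r = 10 r$)
$x = - \frac{1}{36181} \approx -2.7639 \cdot 10^{-5}$
$B{\left(J \right)} = -99 + 3 J$ ($B{\left(J \right)} = -9 + 3 \left(10 \left(-3\right) + J\right) = -9 + 3 \left(-30 + J\right) = -9 + \left(-90 + 3 J\right) = -99 + 3 J$)
$x - B{\left(d{\left(6 \left(-4\right) \left(-2\right) 3 \right)} \right)} = - \frac{1}{36181} - \left(-99 + 3 \cdot 6 \left(-4\right) \left(-2\right) 3\right) = - \frac{1}{36181} - \left(-99 + 3 \left(-24\right) \left(-2\right) 3\right) = - \frac{1}{36181} - \left(-99 + 3 \cdot 48 \cdot 3\right) = - \frac{1}{36181} - \left(-99 + 3 \cdot 144\right) = - \frac{1}{36181} - \left(-99 + 432\right) = - \frac{1}{36181} - 333 = - \frac{12048274}{36181}$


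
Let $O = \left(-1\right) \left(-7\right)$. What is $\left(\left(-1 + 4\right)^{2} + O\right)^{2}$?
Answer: $256$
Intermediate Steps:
$O = 7$
$\left(\left(-1 + 4\right)^{2} + O\right)^{2} = \left(\left(-1 + 4\right)^{2} + 7\right)^{2} = \left(3^{2} + 7\right)^{2} = \left(9 + 7\right)^{2} = 16^{2} = 256$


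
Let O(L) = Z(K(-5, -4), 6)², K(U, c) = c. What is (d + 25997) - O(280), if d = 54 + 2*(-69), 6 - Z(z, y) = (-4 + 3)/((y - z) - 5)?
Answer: 646864/25 ≈ 25875.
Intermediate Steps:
Z(z, y) = 6 + 1/(-5 + y - z) (Z(z, y) = 6 - (-4 + 3)/((y - z) - 5) = 6 - (-1)/(-5 + y - z) = 6 + 1/(-5 + y - z))
d = -84 (d = 54 - 138 = -84)
O(L) = 961/25 (O(L) = ((29 - 6*6 + 6*(-4))/(5 - 4 - 1*6))² = ((29 - 36 - 24)/(5 - 4 - 6))² = (-31/(-5))² = (-⅕*(-31))² = (31/5)² = 961/25)
(d + 25997) - O(280) = (-84 + 25997) - 1*961/25 = 25913 - 961/25 = 646864/25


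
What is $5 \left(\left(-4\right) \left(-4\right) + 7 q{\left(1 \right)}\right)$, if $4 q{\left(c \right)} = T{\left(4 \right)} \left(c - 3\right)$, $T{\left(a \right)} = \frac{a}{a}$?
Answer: $\frac{125}{2} \approx 62.5$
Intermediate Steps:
$T{\left(a \right)} = 1$
$q{\left(c \right)} = - \frac{3}{4} + \frac{c}{4}$ ($q{\left(c \right)} = \frac{1 \left(c - 3\right)}{4} = \frac{1 \left(-3 + c\right)}{4} = \frac{-3 + c}{4} = - \frac{3}{4} + \frac{c}{4}$)
$5 \left(\left(-4\right) \left(-4\right) + 7 q{\left(1 \right)}\right) = 5 \left(\left(-4\right) \left(-4\right) + 7 \left(- \frac{3}{4} + \frac{1}{4} \cdot 1\right)\right) = 5 \left(16 + 7 \left(- \frac{3}{4} + \frac{1}{4}\right)\right) = 5 \left(16 + 7 \left(- \frac{1}{2}\right)\right) = 5 \left(16 - \frac{7}{2}\right) = 5 \cdot \frac{25}{2} = \frac{125}{2}$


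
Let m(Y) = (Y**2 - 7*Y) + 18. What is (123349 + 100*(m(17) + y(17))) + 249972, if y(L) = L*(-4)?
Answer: 385321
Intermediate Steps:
m(Y) = 18 + Y**2 - 7*Y
y(L) = -4*L
(123349 + 100*(m(17) + y(17))) + 249972 = (123349 + 100*((18 + 17**2 - 7*17) - 4*17)) + 249972 = (123349 + 100*((18 + 289 - 119) - 68)) + 249972 = (123349 + 100*(188 - 68)) + 249972 = (123349 + 100*120) + 249972 = (123349 + 12000) + 249972 = 135349 + 249972 = 385321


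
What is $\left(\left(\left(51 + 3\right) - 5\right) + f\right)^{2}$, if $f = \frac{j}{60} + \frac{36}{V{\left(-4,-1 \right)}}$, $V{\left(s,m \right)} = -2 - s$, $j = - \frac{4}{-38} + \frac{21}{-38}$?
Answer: $\frac{23330424049}{5198400} \approx 4488.0$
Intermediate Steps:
$j = - \frac{17}{38}$ ($j = \left(-4\right) \left(- \frac{1}{38}\right) + 21 \left(- \frac{1}{38}\right) = \frac{2}{19} - \frac{21}{38} = - \frac{17}{38} \approx -0.44737$)
$f = \frac{41023}{2280}$ ($f = - \frac{17}{38 \cdot 60} + \frac{36}{-2 - -4} = \left(- \frac{17}{38}\right) \frac{1}{60} + \frac{36}{-2 + 4} = - \frac{17}{2280} + \frac{36}{2} = - \frac{17}{2280} + 36 \cdot \frac{1}{2} = - \frac{17}{2280} + 18 = \frac{41023}{2280} \approx 17.993$)
$\left(\left(\left(51 + 3\right) - 5\right) + f\right)^{2} = \left(\left(\left(51 + 3\right) - 5\right) + \frac{41023}{2280}\right)^{2} = \left(\left(54 - 5\right) + \frac{41023}{2280}\right)^{2} = \left(49 + \frac{41023}{2280}\right)^{2} = \left(\frac{152743}{2280}\right)^{2} = \frac{23330424049}{5198400}$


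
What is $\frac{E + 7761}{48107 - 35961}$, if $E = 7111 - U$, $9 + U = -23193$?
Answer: $\frac{19037}{6073} \approx 3.1347$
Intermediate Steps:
$U = -23202$ ($U = -9 - 23193 = -23202$)
$E = 30313$ ($E = 7111 - -23202 = 7111 + 23202 = 30313$)
$\frac{E + 7761}{48107 - 35961} = \frac{30313 + 7761}{48107 - 35961} = \frac{38074}{12146} = 38074 \cdot \frac{1}{12146} = \frac{19037}{6073}$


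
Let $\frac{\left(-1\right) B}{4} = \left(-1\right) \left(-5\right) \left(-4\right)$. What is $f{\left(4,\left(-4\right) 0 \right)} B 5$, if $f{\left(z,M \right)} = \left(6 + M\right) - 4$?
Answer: $800$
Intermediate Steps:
$B = 80$ ($B = - 4 \left(-1\right) \left(-5\right) \left(-4\right) = - 4 \cdot 5 \left(-4\right) = \left(-4\right) \left(-20\right) = 80$)
$f{\left(z,M \right)} = 2 + M$
$f{\left(4,\left(-4\right) 0 \right)} B 5 = \left(2 - 0\right) 80 \cdot 5 = \left(2 + 0\right) 80 \cdot 5 = 2 \cdot 80 \cdot 5 = 160 \cdot 5 = 800$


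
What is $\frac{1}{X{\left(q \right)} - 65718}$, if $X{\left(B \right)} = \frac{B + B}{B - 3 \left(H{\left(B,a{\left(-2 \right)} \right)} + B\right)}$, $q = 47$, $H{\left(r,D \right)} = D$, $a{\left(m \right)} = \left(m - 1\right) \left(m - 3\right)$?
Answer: $- \frac{139}{9134896} \approx -1.5216 \cdot 10^{-5}$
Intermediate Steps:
$a{\left(m \right)} = \left(-1 + m\right) \left(-3 + m\right)$
$X{\left(B \right)} = \frac{2 B}{-45 - 2 B}$ ($X{\left(B \right)} = \frac{B + B}{B - 3 \left(\left(3 + \left(-2\right)^{2} - -8\right) + B\right)} = \frac{2 B}{B - 3 \left(\left(3 + 4 + 8\right) + B\right)} = \frac{2 B}{B - 3 \left(15 + B\right)} = \frac{2 B}{B - \left(45 + 3 B\right)} = \frac{2 B}{-45 - 2 B}$)
$\frac{1}{X{\left(q \right)} - 65718} = \frac{1}{\left(-2\right) 47 \frac{1}{45 + 2 \cdot 47} - 65718} = \frac{1}{\left(-2\right) 47 \frac{1}{45 + 94} - 65718} = \frac{1}{\left(-2\right) 47 \cdot \frac{1}{139} - 65718} = \frac{1}{- \frac{94}{139} - 65718} = \frac{1}{- \frac{9134896}{139}} = - \frac{139}{9134896}$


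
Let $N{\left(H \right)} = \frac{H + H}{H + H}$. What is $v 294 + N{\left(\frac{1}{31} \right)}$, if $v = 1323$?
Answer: $388963$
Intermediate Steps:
$N{\left(H \right)} = 1$ ($N{\left(H \right)} = \frac{2 H}{2 H} = 2 H \frac{1}{2 H} = 1$)
$v 294 + N{\left(\frac{1}{31} \right)} = 1323 \cdot 294 + 1 = 388962 + 1 = 388963$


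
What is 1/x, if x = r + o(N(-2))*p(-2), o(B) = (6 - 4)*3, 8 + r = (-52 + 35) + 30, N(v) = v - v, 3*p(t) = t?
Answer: 1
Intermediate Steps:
p(t) = t/3
N(v) = 0
r = 5 (r = -8 + ((-52 + 35) + 30) = -8 + (-17 + 30) = -8 + 13 = 5)
o(B) = 6 (o(B) = 2*3 = 6)
x = 1 (x = 5 + 6*((⅓)*(-2)) = 5 + 6*(-⅔) = 5 - 4 = 1)
1/x = 1/1 = 1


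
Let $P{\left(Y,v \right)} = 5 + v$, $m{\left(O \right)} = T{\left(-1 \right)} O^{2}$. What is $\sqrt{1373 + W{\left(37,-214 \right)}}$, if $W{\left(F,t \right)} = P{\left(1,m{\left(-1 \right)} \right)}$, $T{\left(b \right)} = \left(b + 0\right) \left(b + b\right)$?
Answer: $2 \sqrt{345} \approx 37.148$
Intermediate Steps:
$T{\left(b \right)} = 2 b^{2}$ ($T{\left(b \right)} = b 2 b = 2 b^{2}$)
$m{\left(O \right)} = 2 O^{2}$ ($m{\left(O \right)} = 2 \left(-1\right)^{2} O^{2} = 2 \cdot 1 O^{2} = 2 O^{2}$)
$W{\left(F,t \right)} = 7$ ($W{\left(F,t \right)} = 5 + 2 \left(-1\right)^{2} = 5 + 2 \cdot 1 = 5 + 2 = 7$)
$\sqrt{1373 + W{\left(37,-214 \right)}} = \sqrt{1373 + 7} = \sqrt{1380} = 2 \sqrt{345}$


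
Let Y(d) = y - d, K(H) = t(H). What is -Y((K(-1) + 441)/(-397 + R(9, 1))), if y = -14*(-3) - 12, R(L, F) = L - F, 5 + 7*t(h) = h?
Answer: -84771/2723 ≈ -31.131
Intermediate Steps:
t(h) = -5/7 + h/7
K(H) = -5/7 + H/7
y = 30 (y = 42 - 12 = 30)
Y(d) = 30 - d
-Y((K(-1) + 441)/(-397 + R(9, 1))) = -(30 - ((-5/7 + (1/7)*(-1)) + 441)/(-397 + (9 - 1*1))) = -(30 - ((-5/7 - 1/7) + 441)/(-397 + (9 - 1))) = -(30 - (-6/7 + 441)/(-397 + 8)) = -(30 - 3081/(7*(-389))) = -(30 - 3081*(-1)/(7*389)) = -(30 - 1*(-3081/2723)) = -(30 + 3081/2723) = -1*84771/2723 = -84771/2723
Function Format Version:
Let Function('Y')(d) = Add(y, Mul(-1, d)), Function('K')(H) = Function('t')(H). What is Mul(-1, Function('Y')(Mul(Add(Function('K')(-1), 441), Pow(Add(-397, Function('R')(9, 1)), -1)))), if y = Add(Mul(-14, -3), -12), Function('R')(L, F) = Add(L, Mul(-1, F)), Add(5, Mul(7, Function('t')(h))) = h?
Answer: Rational(-84771, 2723) ≈ -31.131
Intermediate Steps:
Function('t')(h) = Add(Rational(-5, 7), Mul(Rational(1, 7), h))
Function('K')(H) = Add(Rational(-5, 7), Mul(Rational(1, 7), H))
y = 30 (y = Add(42, -12) = 30)
Function('Y')(d) = Add(30, Mul(-1, d))
Mul(-1, Function('Y')(Mul(Add(Function('K')(-1), 441), Pow(Add(-397, Function('R')(9, 1)), -1)))) = Mul(-1, Add(30, Mul(-1, Mul(Add(Add(Rational(-5, 7), Mul(Rational(1, 7), -1)), 441), Pow(Add(-397, Add(9, Mul(-1, 1))), -1))))) = Mul(-1, Add(30, Mul(-1, Mul(Add(Add(Rational(-5, 7), Rational(-1, 7)), 441), Pow(Add(-397, Add(9, -1)), -1))))) = Mul(-1, Add(30, Mul(-1, Mul(Add(Rational(-6, 7), 441), Pow(Add(-397, 8), -1))))) = Mul(-1, Add(30, Mul(-1, Mul(Rational(3081, 7), Pow(-389, -1))))) = Mul(-1, Add(30, Mul(-1, Mul(Rational(3081, 7), Rational(-1, 389))))) = Mul(-1, Add(30, Mul(-1, Rational(-3081, 2723)))) = Mul(-1, Add(30, Rational(3081, 2723))) = Mul(-1, Rational(84771, 2723)) = Rational(-84771, 2723)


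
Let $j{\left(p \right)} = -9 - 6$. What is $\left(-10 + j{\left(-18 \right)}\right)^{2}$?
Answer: $625$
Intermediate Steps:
$j{\left(p \right)} = -15$
$\left(-10 + j{\left(-18 \right)}\right)^{2} = \left(-10 - 15\right)^{2} = \left(-25\right)^{2} = 625$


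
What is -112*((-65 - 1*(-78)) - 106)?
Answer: 10416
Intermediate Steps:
-112*((-65 - 1*(-78)) - 106) = -112*((-65 + 78) - 106) = -112*(13 - 106) = -112*(-93) = 10416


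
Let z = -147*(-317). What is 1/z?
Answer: 1/46599 ≈ 2.1460e-5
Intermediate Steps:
z = 46599
1/z = 1/46599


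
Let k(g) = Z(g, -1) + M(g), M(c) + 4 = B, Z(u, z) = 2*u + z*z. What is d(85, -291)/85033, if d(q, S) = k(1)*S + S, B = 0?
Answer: 0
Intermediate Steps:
Z(u, z) = z**2 + 2*u (Z(u, z) = 2*u + z**2 = z**2 + 2*u)
M(c) = -4 (M(c) = -4 + 0 = -4)
k(g) = -3 + 2*g (k(g) = ((-1)**2 + 2*g) - 4 = (1 + 2*g) - 4 = -3 + 2*g)
d(q, S) = 0 (d(q, S) = (-3 + 2*1)*S + S = (-3 + 2)*S + S = -S + S = 0)
d(85, -291)/85033 = 0/85033 = 0*(1/85033) = 0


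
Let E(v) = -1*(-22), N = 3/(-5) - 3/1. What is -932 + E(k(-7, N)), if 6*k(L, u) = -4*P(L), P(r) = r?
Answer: -910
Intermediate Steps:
N = -18/5 (N = 3*(-1/5) - 3*1 = -3/5 - 3 = -18/5 ≈ -3.6000)
k(L, u) = -2*L/3 (k(L, u) = (-4*L)/6 = -2*L/3)
E(v) = 22
-932 + E(k(-7, N)) = -932 + 22 = -910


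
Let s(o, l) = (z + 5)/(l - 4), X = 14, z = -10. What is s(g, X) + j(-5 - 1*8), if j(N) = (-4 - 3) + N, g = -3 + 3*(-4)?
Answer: -41/2 ≈ -20.500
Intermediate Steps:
g = -15 (g = -3 - 12 = -15)
s(o, l) = -5/(-4 + l) (s(o, l) = (-10 + 5)/(l - 4) = -5/(-4 + l))
j(N) = -7 + N
s(g, X) + j(-5 - 1*8) = -5/(-4 + 14) + (-7 + (-5 - 1*8)) = -5/10 + (-7 + (-5 - 8)) = -5*⅒ + (-7 - 13) = -½ - 20 = -41/2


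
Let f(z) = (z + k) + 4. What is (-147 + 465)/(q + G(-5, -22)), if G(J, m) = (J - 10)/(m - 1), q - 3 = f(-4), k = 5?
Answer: 7314/199 ≈ 36.754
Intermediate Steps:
f(z) = 9 + z (f(z) = (z + 5) + 4 = (5 + z) + 4 = 9 + z)
q = 8 (q = 3 + (9 - 4) = 3 + 5 = 8)
G(J, m) = (-10 + J)/(-1 + m)
(-147 + 465)/(q + G(-5, -22)) = (-147 + 465)/(8 + (-10 - 5)/(-1 - 22)) = 318/(8 - 15/(-23)) = 318/(8 - 1/23*(-15)) = 318/(8 + 15/23) = 318/(199/23) = 318*(23/199) = 7314/199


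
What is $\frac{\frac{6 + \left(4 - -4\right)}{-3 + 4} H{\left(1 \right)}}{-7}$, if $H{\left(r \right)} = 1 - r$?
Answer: $0$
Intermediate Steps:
$\frac{\frac{6 + \left(4 - -4\right)}{-3 + 4} H{\left(1 \right)}}{-7} = \frac{\frac{6 + \left(4 - -4\right)}{-3 + 4} \left(1 - 1\right)}{-7} = \frac{6 + \left(4 + 4\right)}{1} \left(1 - 1\right) \left(- \frac{1}{7}\right) = \left(6 + 8\right) 1 \cdot 0 \left(- \frac{1}{7}\right) = 14 \cdot 1 \cdot 0 \left(- \frac{1}{7}\right) = 14 \cdot 0 \left(- \frac{1}{7}\right) = 0 \left(- \frac{1}{7}\right) = 0$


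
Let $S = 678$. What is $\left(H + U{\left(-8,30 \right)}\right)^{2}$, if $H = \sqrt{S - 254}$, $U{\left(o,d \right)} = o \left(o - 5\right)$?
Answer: $11240 + 416 \sqrt{106} \approx 15523.0$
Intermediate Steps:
$U{\left(o,d \right)} = o \left(-5 + o\right)$
$H = 2 \sqrt{106}$ ($H = \sqrt{678 - 254} = \sqrt{424} = 2 \sqrt{106} \approx 20.591$)
$\left(H + U{\left(-8,30 \right)}\right)^{2} = \left(2 \sqrt{106} - 8 \left(-5 - 8\right)\right)^{2} = \left(2 \sqrt{106} - -104\right)^{2} = \left(2 \sqrt{106} + 104\right)^{2} = \left(104 + 2 \sqrt{106}\right)^{2}$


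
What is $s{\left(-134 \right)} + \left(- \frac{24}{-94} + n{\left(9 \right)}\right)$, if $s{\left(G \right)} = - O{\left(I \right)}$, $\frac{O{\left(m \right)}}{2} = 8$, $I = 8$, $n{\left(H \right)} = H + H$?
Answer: $\frac{106}{47} \approx 2.2553$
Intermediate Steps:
$n{\left(H \right)} = 2 H$
$O{\left(m \right)} = 16$ ($O{\left(m \right)} = 2 \cdot 8 = 16$)
$s{\left(G \right)} = -16$ ($s{\left(G \right)} = \left(-1\right) 16 = -16$)
$s{\left(-134 \right)} + \left(- \frac{24}{-94} + n{\left(9 \right)}\right) = -16 + \left(- \frac{24}{-94} + 2 \cdot 9\right) = -16 + \left(\left(-24\right) \left(- \frac{1}{94}\right) + 18\right) = -16 + \left(\frac{12}{47} + 18\right) = -16 + \frac{858}{47} = \frac{106}{47}$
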